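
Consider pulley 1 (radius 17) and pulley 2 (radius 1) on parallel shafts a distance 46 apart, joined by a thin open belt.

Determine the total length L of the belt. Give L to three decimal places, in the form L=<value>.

L=154.172

open belt: β = asin((r2−r1)/C) = asin(-16/46) = -20.3544°
wrap1 = π − 2β = 220.7088°
wrap2 = π + 2β = 139.2912°
tangent length = C·cosβ = 43.1277
L = r1·wrap1 + r2·wrap2 + 2·C·cosβ = 17·3.8521 + 1·2.4311 + 2·43.1277 = 154.1721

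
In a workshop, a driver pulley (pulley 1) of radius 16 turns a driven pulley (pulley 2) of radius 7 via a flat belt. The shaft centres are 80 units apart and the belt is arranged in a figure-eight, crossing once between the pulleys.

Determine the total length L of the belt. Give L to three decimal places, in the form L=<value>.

crossed belt: β = asin((r1+r2)/C) = asin(23/80) = 16.7083°
wrap1 = wrap2 = π + 2β = 213.4167°
tangent length = C·cosβ = 76.6225
L = (r1+r2)·wrap + 2·C·cosβ = 23·3.7248 + 2·76.6225 = 238.9159

L=238.916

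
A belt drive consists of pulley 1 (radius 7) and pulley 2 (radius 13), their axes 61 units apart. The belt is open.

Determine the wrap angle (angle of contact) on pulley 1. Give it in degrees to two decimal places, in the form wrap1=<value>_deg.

open belt: β = asin((r2−r1)/C) = asin(6/61) = 5.6448°
wrap1 = π − 2β = 168.7104°
wrap2 = π + 2β = 191.2896°

wrap1=168.71_deg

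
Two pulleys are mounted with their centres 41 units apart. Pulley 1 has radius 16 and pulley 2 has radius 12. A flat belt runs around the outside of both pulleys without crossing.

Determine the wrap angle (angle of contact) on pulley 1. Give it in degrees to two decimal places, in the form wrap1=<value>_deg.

wrap1=191.20_deg

open belt: β = asin((r2−r1)/C) = asin(-4/41) = -5.5987°
wrap1 = π − 2β = 191.1975°
wrap2 = π + 2β = 168.8025°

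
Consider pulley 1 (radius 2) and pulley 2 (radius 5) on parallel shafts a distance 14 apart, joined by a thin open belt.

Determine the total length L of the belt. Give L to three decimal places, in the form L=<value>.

L=50.637

open belt: β = asin((r2−r1)/C) = asin(3/14) = 12.3736°
wrap1 = π − 2β = 155.2527°
wrap2 = π + 2β = 204.7473°
tangent length = C·cosβ = 13.6748
L = r1·wrap1 + r2·wrap2 + 2·C·cosβ = 2·2.7097 + 5·3.5735 + 2·13.6748 = 50.6365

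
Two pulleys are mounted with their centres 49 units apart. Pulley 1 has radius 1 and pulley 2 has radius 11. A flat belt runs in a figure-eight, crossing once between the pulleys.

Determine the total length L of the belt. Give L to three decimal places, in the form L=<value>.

L=138.653

crossed belt: β = asin((r1+r2)/C) = asin(12/49) = 14.1758°
wrap1 = wrap2 = π + 2β = 208.3516°
tangent length = C·cosβ = 47.5079
L = (r1+r2)·wrap + 2·C·cosβ = 12·3.6364 + 2·47.5079 = 138.6528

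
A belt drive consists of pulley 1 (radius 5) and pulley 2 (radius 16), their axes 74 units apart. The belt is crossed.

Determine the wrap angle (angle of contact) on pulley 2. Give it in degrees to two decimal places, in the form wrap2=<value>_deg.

wrap2=212.97_deg

crossed belt: β = asin((r1+r2)/C) = asin(21/74) = 16.4862°
wrap1 = wrap2 = π + 2β = 212.9723°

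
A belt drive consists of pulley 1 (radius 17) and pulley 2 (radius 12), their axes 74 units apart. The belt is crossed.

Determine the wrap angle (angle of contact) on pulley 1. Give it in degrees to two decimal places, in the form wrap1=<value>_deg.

crossed belt: β = asin((r1+r2)/C) = asin(29/74) = 23.0723°
wrap1 = wrap2 = π + 2β = 226.1445°

wrap1=226.14_deg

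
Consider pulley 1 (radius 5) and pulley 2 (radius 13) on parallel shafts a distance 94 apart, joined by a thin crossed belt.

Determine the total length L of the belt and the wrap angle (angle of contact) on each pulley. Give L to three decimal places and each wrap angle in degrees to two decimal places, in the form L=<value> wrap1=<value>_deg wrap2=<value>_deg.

crossed belt: β = asin((r1+r2)/C) = asin(18/94) = 11.0397°
wrap1 = wrap2 = π + 2β = 202.0794°
tangent length = C·cosβ = 92.2605
L = (r1+r2)·wrap + 2·C·cosβ = 18·3.5270 + 2·92.2605 = 248.0061

L=248.006 wrap1=202.08_deg wrap2=202.08_deg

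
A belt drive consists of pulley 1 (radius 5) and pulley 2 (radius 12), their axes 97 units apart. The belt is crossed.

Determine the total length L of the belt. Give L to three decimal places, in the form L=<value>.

crossed belt: β = asin((r1+r2)/C) = asin(17/97) = 10.0937°
wrap1 = wrap2 = π + 2β = 200.1873°
tangent length = C·cosβ = 95.4987
L = (r1+r2)·wrap + 2·C·cosβ = 17·3.4939 + 2·95.4987 = 250.3942

L=250.394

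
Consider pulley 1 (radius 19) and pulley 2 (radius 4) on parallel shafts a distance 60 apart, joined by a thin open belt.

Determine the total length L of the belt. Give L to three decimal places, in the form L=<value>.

open belt: β = asin((r2−r1)/C) = asin(-15/60) = -14.4775°
wrap1 = π − 2β = 208.9550°
wrap2 = π + 2β = 151.0450°
tangent length = C·cosβ = 58.0948
L = r1·wrap1 + r2·wrap2 + 2·C·cosβ = 19·3.6470 + 4·2.6362 + 2·58.0948 = 196.0265

L=196.027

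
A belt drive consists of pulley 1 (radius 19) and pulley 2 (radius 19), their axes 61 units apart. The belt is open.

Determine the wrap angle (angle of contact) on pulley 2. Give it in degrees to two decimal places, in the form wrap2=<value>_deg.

open belt: β = asin((r2−r1)/C) = asin(0/61) = 0.0000°
wrap1 = π − 2β = 180.0000°
wrap2 = π + 2β = 180.0000°

wrap2=180.00_deg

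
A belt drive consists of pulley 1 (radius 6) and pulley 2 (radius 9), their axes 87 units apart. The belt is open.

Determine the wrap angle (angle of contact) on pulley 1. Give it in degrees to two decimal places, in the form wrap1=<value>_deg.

open belt: β = asin((r2−r1)/C) = asin(3/87) = 1.9761°
wrap1 = π − 2β = 176.0478°
wrap2 = π + 2β = 183.9522°

wrap1=176.05_deg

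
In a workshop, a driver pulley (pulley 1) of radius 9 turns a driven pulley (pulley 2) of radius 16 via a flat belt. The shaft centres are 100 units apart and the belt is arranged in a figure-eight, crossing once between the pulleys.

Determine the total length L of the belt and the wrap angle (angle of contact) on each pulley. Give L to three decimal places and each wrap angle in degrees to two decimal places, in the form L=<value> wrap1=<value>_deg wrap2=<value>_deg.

L=284.823 wrap1=208.96_deg wrap2=208.96_deg

crossed belt: β = asin((r1+r2)/C) = asin(25/100) = 14.4775°
wrap1 = wrap2 = π + 2β = 208.9550°
tangent length = C·cosβ = 96.8246
L = (r1+r2)·wrap + 2·C·cosβ = 25·3.6470 + 2·96.8246 = 284.8230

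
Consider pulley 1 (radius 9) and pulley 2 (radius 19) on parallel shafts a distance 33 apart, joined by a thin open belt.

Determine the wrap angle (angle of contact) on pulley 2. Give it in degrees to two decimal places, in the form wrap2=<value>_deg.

open belt: β = asin((r2−r1)/C) = asin(10/33) = 17.6397°
wrap1 = π − 2β = 144.7206°
wrap2 = π + 2β = 215.2794°

wrap2=215.28_deg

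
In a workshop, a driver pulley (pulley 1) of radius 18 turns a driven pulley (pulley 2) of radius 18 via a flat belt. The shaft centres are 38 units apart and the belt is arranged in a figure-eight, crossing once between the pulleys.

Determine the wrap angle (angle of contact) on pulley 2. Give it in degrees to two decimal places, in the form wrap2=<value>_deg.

wrap2=322.66_deg

crossed belt: β = asin((r1+r2)/C) = asin(36/38) = 71.3283°
wrap1 = wrap2 = π + 2β = 322.6566°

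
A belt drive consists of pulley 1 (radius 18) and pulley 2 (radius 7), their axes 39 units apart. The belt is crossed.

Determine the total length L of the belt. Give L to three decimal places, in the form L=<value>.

L=173.198

crossed belt: β = asin((r1+r2)/C) = asin(25/39) = 39.8683°
wrap1 = wrap2 = π + 2β = 259.7367°
tangent length = C·cosβ = 29.9333
L = (r1+r2)·wrap + 2·C·cosβ = 25·4.5333 + 2·29.9333 = 173.1980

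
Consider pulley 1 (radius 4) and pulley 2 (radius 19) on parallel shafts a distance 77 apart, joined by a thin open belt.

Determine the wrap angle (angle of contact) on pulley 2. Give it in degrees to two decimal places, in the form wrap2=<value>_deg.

wrap2=202.47_deg

open belt: β = asin((r2−r1)/C) = asin(15/77) = 11.2333°
wrap1 = π − 2β = 157.5333°
wrap2 = π + 2β = 202.4667°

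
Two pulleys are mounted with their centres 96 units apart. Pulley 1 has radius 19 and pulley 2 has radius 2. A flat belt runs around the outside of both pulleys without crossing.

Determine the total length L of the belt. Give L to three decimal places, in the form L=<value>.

L=260.992

open belt: β = asin((r2−r1)/C) = asin(-17/96) = -10.1999°
wrap1 = π − 2β = 200.3998°
wrap2 = π + 2β = 159.6002°
tangent length = C·cosβ = 94.4828
L = r1·wrap1 + r2·wrap2 + 2·C·cosβ = 19·3.4976 + 2·2.7855 + 2·94.4828 = 260.9918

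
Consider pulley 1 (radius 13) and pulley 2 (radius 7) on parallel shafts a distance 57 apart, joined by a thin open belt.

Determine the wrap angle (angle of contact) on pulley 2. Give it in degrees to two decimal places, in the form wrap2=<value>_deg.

wrap2=167.92_deg

open belt: β = asin((r2−r1)/C) = asin(-6/57) = -6.0423°
wrap1 = π − 2β = 192.0847°
wrap2 = π + 2β = 167.9153°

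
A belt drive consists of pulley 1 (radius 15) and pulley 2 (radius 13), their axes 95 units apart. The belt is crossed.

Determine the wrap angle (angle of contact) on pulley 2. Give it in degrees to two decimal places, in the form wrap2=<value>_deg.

crossed belt: β = asin((r1+r2)/C) = asin(28/95) = 17.1418°
wrap1 = wrap2 = π + 2β = 214.2835°

wrap2=214.28_deg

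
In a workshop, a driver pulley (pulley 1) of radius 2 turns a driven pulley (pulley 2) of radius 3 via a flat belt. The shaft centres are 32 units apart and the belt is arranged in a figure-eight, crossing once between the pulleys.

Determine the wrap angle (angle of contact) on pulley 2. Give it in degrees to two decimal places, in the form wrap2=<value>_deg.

crossed belt: β = asin((r1+r2)/C) = asin(5/32) = 8.9893°
wrap1 = wrap2 = π + 2β = 197.9786°

wrap2=197.98_deg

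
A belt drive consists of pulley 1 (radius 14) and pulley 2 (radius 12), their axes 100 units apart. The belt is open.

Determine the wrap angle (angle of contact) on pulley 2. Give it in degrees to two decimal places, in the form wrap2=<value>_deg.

open belt: β = asin((r2−r1)/C) = asin(-2/100) = -1.1460°
wrap1 = π − 2β = 182.2920°
wrap2 = π + 2β = 177.7080°

wrap2=177.71_deg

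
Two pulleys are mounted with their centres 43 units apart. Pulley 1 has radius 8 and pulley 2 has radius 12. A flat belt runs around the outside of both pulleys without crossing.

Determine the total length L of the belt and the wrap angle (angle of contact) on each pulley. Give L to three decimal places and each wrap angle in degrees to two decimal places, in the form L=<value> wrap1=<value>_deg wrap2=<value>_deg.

L=149.204 wrap1=169.32_deg wrap2=190.68_deg

open belt: β = asin((r2−r1)/C) = asin(4/43) = 5.3376°
wrap1 = π − 2β = 169.3249°
wrap2 = π + 2β = 190.6751°
tangent length = C·cosβ = 42.8135
L = r1·wrap1 + r2·wrap2 + 2·C·cosβ = 8·2.9553 + 12·3.3279 + 2·42.8135 = 149.2042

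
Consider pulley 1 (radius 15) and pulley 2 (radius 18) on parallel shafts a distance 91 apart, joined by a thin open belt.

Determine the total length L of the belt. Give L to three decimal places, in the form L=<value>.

L=285.771

open belt: β = asin((r2−r1)/C) = asin(3/91) = 1.8892°
wrap1 = π − 2β = 176.2216°
wrap2 = π + 2β = 183.7784°
tangent length = C·cosβ = 90.9505
L = r1·wrap1 + r2·wrap2 + 2·C·cosβ = 15·3.0756 + 18·3.2075 + 2·90.9505 = 285.7715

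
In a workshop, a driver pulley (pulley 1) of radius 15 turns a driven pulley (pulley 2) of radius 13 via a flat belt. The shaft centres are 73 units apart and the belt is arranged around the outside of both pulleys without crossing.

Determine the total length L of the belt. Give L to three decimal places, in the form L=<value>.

L=234.019

open belt: β = asin((r2−r1)/C) = asin(-2/73) = -1.5699°
wrap1 = π − 2β = 183.1399°
wrap2 = π + 2β = 176.8601°
tangent length = C·cosβ = 72.9726
L = r1·wrap1 + r2·wrap2 + 2·C·cosβ = 15·3.1964 + 13·3.0868 + 2·72.9726 = 234.0194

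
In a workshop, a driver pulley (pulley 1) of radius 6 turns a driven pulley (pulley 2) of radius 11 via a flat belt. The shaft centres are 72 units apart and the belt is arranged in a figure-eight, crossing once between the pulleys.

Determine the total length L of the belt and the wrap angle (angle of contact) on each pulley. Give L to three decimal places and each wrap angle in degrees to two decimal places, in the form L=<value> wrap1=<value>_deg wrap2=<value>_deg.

crossed belt: β = asin((r1+r2)/C) = asin(17/72) = 13.6571°
wrap1 = wrap2 = π + 2β = 207.3143°
tangent length = C·cosβ = 69.9643
L = (r1+r2)·wrap + 2·C·cosβ = 17·3.6183 + 2·69.9643 = 201.4399

L=201.440 wrap1=207.31_deg wrap2=207.31_deg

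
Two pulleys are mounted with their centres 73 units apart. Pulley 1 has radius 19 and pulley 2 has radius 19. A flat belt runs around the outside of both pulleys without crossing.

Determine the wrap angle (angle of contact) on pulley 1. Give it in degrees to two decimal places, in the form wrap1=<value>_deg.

open belt: β = asin((r2−r1)/C) = asin(0/73) = 0.0000°
wrap1 = π − 2β = 180.0000°
wrap2 = π + 2β = 180.0000°

wrap1=180.00_deg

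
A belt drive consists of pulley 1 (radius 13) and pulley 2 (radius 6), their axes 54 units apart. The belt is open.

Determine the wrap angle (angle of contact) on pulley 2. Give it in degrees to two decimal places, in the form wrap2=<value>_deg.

wrap2=165.10_deg

open belt: β = asin((r2−r1)/C) = asin(-7/54) = -7.4482°
wrap1 = π − 2β = 194.8964°
wrap2 = π + 2β = 165.1036°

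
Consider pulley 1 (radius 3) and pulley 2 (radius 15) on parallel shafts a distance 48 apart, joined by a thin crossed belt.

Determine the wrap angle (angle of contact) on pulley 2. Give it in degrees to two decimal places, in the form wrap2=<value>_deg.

wrap2=224.05_deg

crossed belt: β = asin((r1+r2)/C) = asin(18/48) = 22.0243°
wrap1 = wrap2 = π + 2β = 224.0486°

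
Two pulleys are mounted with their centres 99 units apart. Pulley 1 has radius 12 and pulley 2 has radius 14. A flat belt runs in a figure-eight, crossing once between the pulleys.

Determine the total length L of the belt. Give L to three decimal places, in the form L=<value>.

crossed belt: β = asin((r1+r2)/C) = asin(26/99) = 15.2260°
wrap1 = wrap2 = π + 2β = 210.4519°
tangent length = C·cosβ = 95.5249
L = (r1+r2)·wrap + 2·C·cosβ = 26·3.6731 + 2·95.5249 = 286.5498

L=286.550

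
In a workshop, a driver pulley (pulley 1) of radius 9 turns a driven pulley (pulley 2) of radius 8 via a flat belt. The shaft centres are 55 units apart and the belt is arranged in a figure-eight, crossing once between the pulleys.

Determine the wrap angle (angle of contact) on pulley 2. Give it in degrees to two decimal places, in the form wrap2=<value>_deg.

crossed belt: β = asin((r1+r2)/C) = asin(17/55) = 18.0045°
wrap1 = wrap2 = π + 2β = 216.0089°

wrap2=216.01_deg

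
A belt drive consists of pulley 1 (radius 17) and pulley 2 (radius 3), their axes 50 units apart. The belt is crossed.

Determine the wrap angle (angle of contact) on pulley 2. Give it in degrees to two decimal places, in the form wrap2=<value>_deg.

wrap2=227.16_deg

crossed belt: β = asin((r1+r2)/C) = asin(20/50) = 23.5782°
wrap1 = wrap2 = π + 2β = 227.1564°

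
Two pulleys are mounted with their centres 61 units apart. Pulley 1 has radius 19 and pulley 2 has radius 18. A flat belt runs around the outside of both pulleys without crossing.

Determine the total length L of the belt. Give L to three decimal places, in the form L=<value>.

open belt: β = asin((r2−r1)/C) = asin(-1/61) = -0.9393°
wrap1 = π − 2β = 181.8786°
wrap2 = π + 2β = 178.1214°
tangent length = C·cosβ = 60.9918
L = r1·wrap1 + r2·wrap2 + 2·C·cosβ = 19·3.1744 + 18·3.1088 + 2·60.9918 = 238.2553

L=238.255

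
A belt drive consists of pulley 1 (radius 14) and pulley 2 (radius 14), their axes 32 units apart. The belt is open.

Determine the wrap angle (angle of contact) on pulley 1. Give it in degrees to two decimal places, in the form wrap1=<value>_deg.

open belt: β = asin((r2−r1)/C) = asin(0/32) = 0.0000°
wrap1 = π − 2β = 180.0000°
wrap2 = π + 2β = 180.0000°

wrap1=180.00_deg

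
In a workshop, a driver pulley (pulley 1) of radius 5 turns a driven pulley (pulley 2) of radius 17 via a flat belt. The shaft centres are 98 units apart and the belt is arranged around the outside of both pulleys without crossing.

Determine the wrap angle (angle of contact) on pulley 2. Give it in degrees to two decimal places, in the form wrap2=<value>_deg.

open belt: β = asin((r2−r1)/C) = asin(12/98) = 7.0335°
wrap1 = π − 2β = 165.9331°
wrap2 = π + 2β = 194.0669°

wrap2=194.07_deg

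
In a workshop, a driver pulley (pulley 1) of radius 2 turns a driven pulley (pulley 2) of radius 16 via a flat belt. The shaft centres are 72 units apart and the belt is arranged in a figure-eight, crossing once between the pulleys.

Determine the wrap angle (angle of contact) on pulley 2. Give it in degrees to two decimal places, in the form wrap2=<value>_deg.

crossed belt: β = asin((r1+r2)/C) = asin(18/72) = 14.4775°
wrap1 = wrap2 = π + 2β = 208.9550°

wrap2=208.96_deg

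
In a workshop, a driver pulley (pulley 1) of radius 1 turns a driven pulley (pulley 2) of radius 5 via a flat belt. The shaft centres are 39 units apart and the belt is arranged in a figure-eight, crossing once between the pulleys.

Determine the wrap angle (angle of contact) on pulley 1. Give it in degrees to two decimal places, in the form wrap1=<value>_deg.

wrap1=197.70_deg

crossed belt: β = asin((r1+r2)/C) = asin(6/39) = 8.8499°
wrap1 = wrap2 = π + 2β = 197.6998°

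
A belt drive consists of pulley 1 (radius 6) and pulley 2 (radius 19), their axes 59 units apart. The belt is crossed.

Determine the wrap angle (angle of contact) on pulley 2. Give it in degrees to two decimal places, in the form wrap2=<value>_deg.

wrap2=230.14_deg

crossed belt: β = asin((r1+r2)/C) = asin(25/59) = 25.0702°
wrap1 = wrap2 = π + 2β = 230.1405°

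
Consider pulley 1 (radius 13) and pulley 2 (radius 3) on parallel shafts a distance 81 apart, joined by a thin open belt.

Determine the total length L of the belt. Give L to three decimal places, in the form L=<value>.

L=213.502

open belt: β = asin((r2−r1)/C) = asin(-10/81) = -7.0916°
wrap1 = π − 2β = 194.1833°
wrap2 = π + 2β = 165.8167°
tangent length = C·cosβ = 80.3803
L = r1·wrap1 + r2·wrap2 + 2·C·cosβ = 13·3.3891 + 3·2.8940 + 2·80.3803 = 213.5016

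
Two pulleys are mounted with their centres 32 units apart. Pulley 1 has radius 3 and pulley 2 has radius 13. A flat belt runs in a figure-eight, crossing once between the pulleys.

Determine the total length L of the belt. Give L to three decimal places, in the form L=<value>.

crossed belt: β = asin((r1+r2)/C) = asin(16/32) = 30.0000°
wrap1 = wrap2 = π + 2β = 240.0000°
tangent length = C·cosβ = 27.7128
L = (r1+r2)·wrap + 2·C·cosβ = 16·4.1888 + 2·27.7128 = 122.4463

L=122.446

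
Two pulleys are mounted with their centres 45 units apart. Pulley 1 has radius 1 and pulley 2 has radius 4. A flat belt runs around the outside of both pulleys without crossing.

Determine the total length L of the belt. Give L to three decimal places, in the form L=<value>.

open belt: β = asin((r2−r1)/C) = asin(3/45) = 3.8226°
wrap1 = π − 2β = 172.3549°
wrap2 = π + 2β = 187.6451°
tangent length = C·cosβ = 44.8999
L = r1·wrap1 + r2·wrap2 + 2·C·cosβ = 1·3.0082 + 4·3.2750 + 2·44.8999 = 105.9080

L=105.908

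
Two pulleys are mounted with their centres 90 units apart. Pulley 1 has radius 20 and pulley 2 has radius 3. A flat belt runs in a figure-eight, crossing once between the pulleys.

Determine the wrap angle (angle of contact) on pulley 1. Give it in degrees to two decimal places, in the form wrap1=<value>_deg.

crossed belt: β = asin((r1+r2)/C) = asin(23/90) = 14.8065°
wrap1 = wrap2 = π + 2β = 209.6130°

wrap1=209.61_deg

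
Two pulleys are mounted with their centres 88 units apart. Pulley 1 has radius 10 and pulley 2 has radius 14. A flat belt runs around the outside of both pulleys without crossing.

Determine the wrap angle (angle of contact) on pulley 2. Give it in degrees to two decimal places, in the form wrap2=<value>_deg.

wrap2=185.21_deg

open belt: β = asin((r2−r1)/C) = asin(4/88) = 2.6053°
wrap1 = π − 2β = 174.7895°
wrap2 = π + 2β = 185.2105°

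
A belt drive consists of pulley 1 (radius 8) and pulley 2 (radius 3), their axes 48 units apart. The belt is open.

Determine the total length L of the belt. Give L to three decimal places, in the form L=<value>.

L=131.079

open belt: β = asin((r2−r1)/C) = asin(-5/48) = -5.9792°
wrap1 = π − 2β = 191.9583°
wrap2 = π + 2β = 168.0417°
tangent length = C·cosβ = 47.7389
L = r1·wrap1 + r2·wrap2 + 2·C·cosβ = 8·3.3503 + 3·2.9329 + 2·47.7389 = 131.0788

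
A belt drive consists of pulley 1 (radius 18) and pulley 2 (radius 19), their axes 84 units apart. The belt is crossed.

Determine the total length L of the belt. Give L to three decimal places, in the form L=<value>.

crossed belt: β = asin((r1+r2)/C) = asin(37/84) = 26.1343°
wrap1 = wrap2 = π + 2β = 232.2685°
tangent length = C·cosβ = 75.4122
L = (r1+r2)·wrap + 2·C·cosβ = 37·4.0539 + 2·75.4122 = 300.8169

L=300.817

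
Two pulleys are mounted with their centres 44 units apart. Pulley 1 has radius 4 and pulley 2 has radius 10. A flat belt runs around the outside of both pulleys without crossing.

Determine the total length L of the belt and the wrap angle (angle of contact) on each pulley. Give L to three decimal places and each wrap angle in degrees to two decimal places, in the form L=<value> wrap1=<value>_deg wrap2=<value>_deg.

L=132.802 wrap1=164.33_deg wrap2=195.67_deg

open belt: β = asin((r2−r1)/C) = asin(6/44) = 7.8375°
wrap1 = π − 2β = 164.3250°
wrap2 = π + 2β = 195.6750°
tangent length = C·cosβ = 43.5890
L = r1·wrap1 + r2·wrap2 + 2·C·cosβ = 4·2.8680 + 10·3.4152 + 2·43.5890 = 132.8018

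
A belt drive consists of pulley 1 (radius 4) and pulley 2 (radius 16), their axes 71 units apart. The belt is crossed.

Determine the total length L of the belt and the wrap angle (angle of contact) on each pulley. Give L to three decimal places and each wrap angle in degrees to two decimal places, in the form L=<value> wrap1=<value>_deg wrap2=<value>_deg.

crossed belt: β = asin((r1+r2)/C) = asin(20/71) = 16.3611°
wrap1 = wrap2 = π + 2β = 212.7222°
tangent length = C·cosβ = 68.1249
L = (r1+r2)·wrap + 2·C·cosβ = 20·3.7127 + 2·68.1249 = 210.5038

L=210.504 wrap1=212.72_deg wrap2=212.72_deg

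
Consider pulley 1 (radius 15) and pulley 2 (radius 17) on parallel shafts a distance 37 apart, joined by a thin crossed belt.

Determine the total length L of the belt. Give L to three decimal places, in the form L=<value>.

crossed belt: β = asin((r1+r2)/C) = asin(32/37) = 59.8673°
wrap1 = wrap2 = π + 2β = 299.7346°
tangent length = C·cosβ = 18.5742
L = (r1+r2)·wrap + 2·C·cosβ = 32·5.2314 + 2·18.5742 = 204.5517

L=204.552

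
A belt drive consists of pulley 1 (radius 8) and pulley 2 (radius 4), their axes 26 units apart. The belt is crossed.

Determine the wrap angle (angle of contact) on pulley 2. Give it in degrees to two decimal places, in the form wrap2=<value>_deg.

wrap2=234.97_deg

crossed belt: β = asin((r1+r2)/C) = asin(12/26) = 27.4864°
wrap1 = wrap2 = π + 2β = 234.9729°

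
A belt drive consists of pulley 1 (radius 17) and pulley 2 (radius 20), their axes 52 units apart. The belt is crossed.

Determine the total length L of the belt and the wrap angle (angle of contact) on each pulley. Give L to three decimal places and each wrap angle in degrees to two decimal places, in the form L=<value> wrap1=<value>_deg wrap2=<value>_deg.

L=247.899 wrap1=270.72_deg wrap2=270.72_deg

crossed belt: β = asin((r1+r2)/C) = asin(37/52) = 45.3602°
wrap1 = wrap2 = π + 2β = 270.7205°
tangent length = C·cosβ = 36.5377
L = (r1+r2)·wrap + 2·C·cosβ = 37·4.7250 + 2·36.5377 = 247.8989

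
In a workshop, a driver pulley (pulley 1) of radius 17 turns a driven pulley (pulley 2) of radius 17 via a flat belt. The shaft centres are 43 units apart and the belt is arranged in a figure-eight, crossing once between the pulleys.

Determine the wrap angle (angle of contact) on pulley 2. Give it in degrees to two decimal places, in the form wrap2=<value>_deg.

wrap2=284.50_deg

crossed belt: β = asin((r1+r2)/C) = asin(34/43) = 52.2508°
wrap1 = wrap2 = π + 2β = 284.5015°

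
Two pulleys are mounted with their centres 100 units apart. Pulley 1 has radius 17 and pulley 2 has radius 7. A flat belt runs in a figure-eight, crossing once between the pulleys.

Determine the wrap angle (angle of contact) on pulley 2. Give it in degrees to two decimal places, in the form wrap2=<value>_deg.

crossed belt: β = asin((r1+r2)/C) = asin(24/100) = 13.8865°
wrap1 = wrap2 = π + 2β = 207.7731°

wrap2=207.77_deg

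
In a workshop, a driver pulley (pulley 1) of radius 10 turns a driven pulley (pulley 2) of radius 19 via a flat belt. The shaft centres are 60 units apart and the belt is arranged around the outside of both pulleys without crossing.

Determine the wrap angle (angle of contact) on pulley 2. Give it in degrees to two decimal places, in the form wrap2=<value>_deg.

wrap2=197.25_deg

open belt: β = asin((r2−r1)/C) = asin(9/60) = 8.6269°
wrap1 = π − 2β = 162.7461°
wrap2 = π + 2β = 197.2539°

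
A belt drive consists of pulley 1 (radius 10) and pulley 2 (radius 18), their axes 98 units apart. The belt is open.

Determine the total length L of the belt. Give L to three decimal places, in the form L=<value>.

open belt: β = asin((r2−r1)/C) = asin(8/98) = 4.6824°
wrap1 = π − 2β = 170.6352°
wrap2 = π + 2β = 189.3648°
tangent length = C·cosβ = 97.6729
L = r1·wrap1 + r2·wrap2 + 2·C·cosβ = 10·2.9781 + 18·3.3050 + 2·97.6729 = 284.6180

L=284.618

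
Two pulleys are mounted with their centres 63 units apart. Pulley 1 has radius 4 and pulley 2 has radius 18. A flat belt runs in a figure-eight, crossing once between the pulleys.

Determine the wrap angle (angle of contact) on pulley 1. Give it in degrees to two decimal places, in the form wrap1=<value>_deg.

wrap1=220.88_deg

crossed belt: β = asin((r1+r2)/C) = asin(22/63) = 20.4388°
wrap1 = wrap2 = π + 2β = 220.8776°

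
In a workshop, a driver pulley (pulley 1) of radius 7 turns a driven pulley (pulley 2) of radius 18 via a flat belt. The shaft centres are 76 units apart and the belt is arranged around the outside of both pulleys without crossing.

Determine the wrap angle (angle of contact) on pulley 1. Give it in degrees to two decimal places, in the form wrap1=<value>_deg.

wrap1=163.36_deg

open belt: β = asin((r2−r1)/C) = asin(11/76) = 8.3220°
wrap1 = π − 2β = 163.3559°
wrap2 = π + 2β = 196.6441°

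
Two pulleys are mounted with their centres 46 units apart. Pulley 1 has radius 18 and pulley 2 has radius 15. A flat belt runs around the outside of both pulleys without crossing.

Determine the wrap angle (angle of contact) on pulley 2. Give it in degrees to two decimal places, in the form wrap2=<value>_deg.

wrap2=172.52_deg

open belt: β = asin((r2−r1)/C) = asin(-3/46) = -3.7393°
wrap1 = π − 2β = 187.4787°
wrap2 = π + 2β = 172.5213°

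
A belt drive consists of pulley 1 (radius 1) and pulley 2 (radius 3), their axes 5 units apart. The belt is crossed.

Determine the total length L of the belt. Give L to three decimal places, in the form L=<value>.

crossed belt: β = asin((r1+r2)/C) = asin(4/5) = 53.1301°
wrap1 = wrap2 = π + 2β = 286.2602°
tangent length = C·cosβ = 3.0000
L = (r1+r2)·wrap + 2·C·cosβ = 4·4.9962 + 2·3.0000 = 25.9847

L=25.985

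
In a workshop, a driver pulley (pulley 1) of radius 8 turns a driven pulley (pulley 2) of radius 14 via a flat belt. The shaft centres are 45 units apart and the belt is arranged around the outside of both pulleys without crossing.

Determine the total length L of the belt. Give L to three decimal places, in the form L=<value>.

L=159.916

open belt: β = asin((r2−r1)/C) = asin(6/45) = 7.6623°
wrap1 = π − 2β = 164.6755°
wrap2 = π + 2β = 195.3245°
tangent length = C·cosβ = 44.5982
L = r1·wrap1 + r2·wrap2 + 2·C·cosβ = 8·2.8741 + 14·3.4091 + 2·44.5982 = 159.9162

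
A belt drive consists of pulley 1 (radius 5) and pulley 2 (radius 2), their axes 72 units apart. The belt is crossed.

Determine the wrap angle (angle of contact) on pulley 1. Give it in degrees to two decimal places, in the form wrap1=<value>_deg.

wrap1=191.16_deg

crossed belt: β = asin((r1+r2)/C) = asin(7/72) = 5.5792°
wrap1 = wrap2 = π + 2β = 191.1585°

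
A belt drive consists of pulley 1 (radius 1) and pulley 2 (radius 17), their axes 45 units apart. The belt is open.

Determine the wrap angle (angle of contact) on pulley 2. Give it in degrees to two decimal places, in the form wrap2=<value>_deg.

wrap2=221.65_deg

open belt: β = asin((r2−r1)/C) = asin(16/45) = 20.8275°
wrap1 = π − 2β = 138.3450°
wrap2 = π + 2β = 221.6550°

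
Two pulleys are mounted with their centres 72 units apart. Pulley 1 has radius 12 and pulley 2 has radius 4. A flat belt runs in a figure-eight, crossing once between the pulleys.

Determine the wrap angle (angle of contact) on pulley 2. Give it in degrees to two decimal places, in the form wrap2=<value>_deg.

crossed belt: β = asin((r1+r2)/C) = asin(16/72) = 12.8396°
wrap1 = wrap2 = π + 2β = 205.6792°

wrap2=205.68_deg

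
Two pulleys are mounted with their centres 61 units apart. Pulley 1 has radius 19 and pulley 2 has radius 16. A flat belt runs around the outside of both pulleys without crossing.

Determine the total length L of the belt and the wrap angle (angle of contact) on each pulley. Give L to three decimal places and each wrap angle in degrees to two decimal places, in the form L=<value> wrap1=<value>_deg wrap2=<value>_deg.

open belt: β = asin((r2−r1)/C) = asin(-3/61) = -2.8190°
wrap1 = π − 2β = 185.6379°
wrap2 = π + 2β = 174.3621°
tangent length = C·cosβ = 60.9262
L = r1·wrap1 + r2·wrap2 + 2·C·cosβ = 19·3.2400 + 16·3.0432 + 2·60.9262 = 232.1033

L=232.103 wrap1=185.64_deg wrap2=174.36_deg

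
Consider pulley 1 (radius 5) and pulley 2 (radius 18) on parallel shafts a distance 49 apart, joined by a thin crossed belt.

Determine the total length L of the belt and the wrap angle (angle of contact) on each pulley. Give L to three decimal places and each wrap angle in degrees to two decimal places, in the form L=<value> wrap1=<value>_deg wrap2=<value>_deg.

crossed belt: β = asin((r1+r2)/C) = asin(23/49) = 27.9946°
wrap1 = wrap2 = π + 2β = 235.9891°
tangent length = C·cosβ = 43.2666
L = (r1+r2)·wrap + 2·C·cosβ = 23·4.1188 + 2·43.2666 = 181.2653

L=181.265 wrap1=235.99_deg wrap2=235.99_deg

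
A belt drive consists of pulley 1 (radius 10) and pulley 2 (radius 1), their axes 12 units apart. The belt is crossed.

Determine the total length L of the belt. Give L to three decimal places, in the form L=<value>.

crossed belt: β = asin((r1+r2)/C) = asin(11/12) = 66.4435°
wrap1 = wrap2 = π + 2β = 312.8871°
tangent length = C·cosβ = 4.7958
L = (r1+r2)·wrap + 2·C·cosβ = 11·5.4609 + 2·4.7958 = 69.6617

L=69.662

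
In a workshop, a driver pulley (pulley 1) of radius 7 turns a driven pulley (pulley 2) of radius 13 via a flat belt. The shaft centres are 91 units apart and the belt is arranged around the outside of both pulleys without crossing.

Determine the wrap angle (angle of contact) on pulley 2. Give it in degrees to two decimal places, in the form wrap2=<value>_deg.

open belt: β = asin((r2−r1)/C) = asin(6/91) = 3.7805°
wrap1 = π − 2β = 172.4390°
wrap2 = π + 2β = 187.5610°

wrap2=187.56_deg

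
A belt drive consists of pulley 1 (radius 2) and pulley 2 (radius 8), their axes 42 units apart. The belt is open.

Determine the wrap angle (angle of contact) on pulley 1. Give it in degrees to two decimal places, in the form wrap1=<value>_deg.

wrap1=163.57_deg

open belt: β = asin((r2−r1)/C) = asin(6/42) = 8.2132°
wrap1 = π − 2β = 163.5736°
wrap2 = π + 2β = 196.4264°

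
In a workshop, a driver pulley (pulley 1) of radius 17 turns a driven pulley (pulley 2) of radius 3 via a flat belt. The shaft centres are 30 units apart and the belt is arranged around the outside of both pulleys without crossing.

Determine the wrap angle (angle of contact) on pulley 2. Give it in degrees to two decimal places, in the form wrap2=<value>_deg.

wrap2=124.36_deg

open belt: β = asin((r2−r1)/C) = asin(-14/30) = -27.8181°
wrap1 = π − 2β = 235.6363°
wrap2 = π + 2β = 124.3637°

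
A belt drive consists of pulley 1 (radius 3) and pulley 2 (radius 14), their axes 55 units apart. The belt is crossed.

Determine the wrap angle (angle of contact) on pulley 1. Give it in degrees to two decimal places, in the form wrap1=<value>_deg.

wrap1=216.01_deg

crossed belt: β = asin((r1+r2)/C) = asin(17/55) = 18.0045°
wrap1 = wrap2 = π + 2β = 216.0089°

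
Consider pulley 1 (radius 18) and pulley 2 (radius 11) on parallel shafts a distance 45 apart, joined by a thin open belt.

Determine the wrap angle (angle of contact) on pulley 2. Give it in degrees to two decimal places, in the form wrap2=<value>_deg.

open belt: β = asin((r2−r1)/C) = asin(-7/45) = -8.9490°
wrap1 = π − 2β = 197.8980°
wrap2 = π + 2β = 162.1020°

wrap2=162.10_deg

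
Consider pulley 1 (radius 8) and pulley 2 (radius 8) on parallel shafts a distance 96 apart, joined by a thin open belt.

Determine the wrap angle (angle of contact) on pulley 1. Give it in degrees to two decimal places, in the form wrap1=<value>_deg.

open belt: β = asin((r2−r1)/C) = asin(0/96) = 0.0000°
wrap1 = π − 2β = 180.0000°
wrap2 = π + 2β = 180.0000°

wrap1=180.00_deg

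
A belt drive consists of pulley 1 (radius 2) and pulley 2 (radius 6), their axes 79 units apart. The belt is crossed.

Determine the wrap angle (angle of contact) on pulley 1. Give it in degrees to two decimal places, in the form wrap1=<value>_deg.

crossed belt: β = asin((r1+r2)/C) = asin(8/79) = 5.8121°
wrap1 = wrap2 = π + 2β = 191.6241°

wrap1=191.62_deg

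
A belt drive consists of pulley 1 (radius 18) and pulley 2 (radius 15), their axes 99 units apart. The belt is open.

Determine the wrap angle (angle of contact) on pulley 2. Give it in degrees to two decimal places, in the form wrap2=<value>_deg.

open belt: β = asin((r2−r1)/C) = asin(-3/99) = -1.7365°
wrap1 = π − 2β = 183.4730°
wrap2 = π + 2β = 176.5270°

wrap2=176.53_deg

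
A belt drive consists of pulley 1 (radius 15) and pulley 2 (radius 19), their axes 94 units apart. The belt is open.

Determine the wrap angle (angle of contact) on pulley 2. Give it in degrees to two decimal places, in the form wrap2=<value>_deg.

open belt: β = asin((r2−r1)/C) = asin(4/94) = 2.4389°
wrap1 = π − 2β = 175.1223°
wrap2 = π + 2β = 184.8777°

wrap2=184.88_deg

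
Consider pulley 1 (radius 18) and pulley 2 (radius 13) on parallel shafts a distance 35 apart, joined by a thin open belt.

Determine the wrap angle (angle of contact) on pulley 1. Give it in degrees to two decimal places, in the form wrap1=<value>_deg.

open belt: β = asin((r2−r1)/C) = asin(-5/35) = -8.2132°
wrap1 = π − 2β = 196.4264°
wrap2 = π + 2β = 163.5736°

wrap1=196.43_deg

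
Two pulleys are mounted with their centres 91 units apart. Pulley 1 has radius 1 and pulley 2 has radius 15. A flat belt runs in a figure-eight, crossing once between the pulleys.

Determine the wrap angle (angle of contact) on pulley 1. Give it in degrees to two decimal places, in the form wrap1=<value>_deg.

crossed belt: β = asin((r1+r2)/C) = asin(16/91) = 10.1266°
wrap1 = wrap2 = π + 2β = 200.2532°

wrap1=200.25_deg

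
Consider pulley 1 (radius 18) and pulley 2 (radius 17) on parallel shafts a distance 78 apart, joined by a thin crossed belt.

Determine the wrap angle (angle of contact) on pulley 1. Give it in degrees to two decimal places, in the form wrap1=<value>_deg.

crossed belt: β = asin((r1+r2)/C) = asin(35/78) = 26.6615°
wrap1 = wrap2 = π + 2β = 233.3229°

wrap1=233.32_deg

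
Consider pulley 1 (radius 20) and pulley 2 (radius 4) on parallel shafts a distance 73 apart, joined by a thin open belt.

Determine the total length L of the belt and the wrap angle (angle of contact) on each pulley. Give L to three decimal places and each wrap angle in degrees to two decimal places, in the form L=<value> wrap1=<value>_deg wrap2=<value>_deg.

L=224.919 wrap1=205.32_deg wrap2=154.68_deg

open belt: β = asin((r2−r1)/C) = asin(-16/73) = -12.6608°
wrap1 = π − 2β = 205.3215°
wrap2 = π + 2β = 154.6785°
tangent length = C·cosβ = 71.2250
L = r1·wrap1 + r2·wrap2 + 2·C·cosβ = 20·3.5835 + 4·2.6996 + 2·71.2250 = 224.9193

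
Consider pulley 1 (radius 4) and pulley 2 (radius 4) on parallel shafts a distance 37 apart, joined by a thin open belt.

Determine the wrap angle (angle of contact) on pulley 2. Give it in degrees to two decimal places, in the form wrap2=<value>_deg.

open belt: β = asin((r2−r1)/C) = asin(0/37) = 0.0000°
wrap1 = π − 2β = 180.0000°
wrap2 = π + 2β = 180.0000°

wrap2=180.00_deg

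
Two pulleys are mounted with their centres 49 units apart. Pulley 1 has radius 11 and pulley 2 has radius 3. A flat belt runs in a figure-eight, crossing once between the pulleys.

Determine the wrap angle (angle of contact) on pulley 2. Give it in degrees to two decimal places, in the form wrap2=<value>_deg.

crossed belt: β = asin((r1+r2)/C) = asin(14/49) = 16.6015°
wrap1 = wrap2 = π + 2β = 213.2031°

wrap2=213.20_deg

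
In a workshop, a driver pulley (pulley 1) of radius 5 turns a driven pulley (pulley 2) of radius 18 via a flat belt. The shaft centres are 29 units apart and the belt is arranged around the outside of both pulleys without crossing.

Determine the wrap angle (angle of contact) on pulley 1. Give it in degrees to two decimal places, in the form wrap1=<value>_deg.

wrap1=126.73_deg

open belt: β = asin((r2−r1)/C) = asin(13/29) = 26.6331°
wrap1 = π − 2β = 126.7338°
wrap2 = π + 2β = 233.2662°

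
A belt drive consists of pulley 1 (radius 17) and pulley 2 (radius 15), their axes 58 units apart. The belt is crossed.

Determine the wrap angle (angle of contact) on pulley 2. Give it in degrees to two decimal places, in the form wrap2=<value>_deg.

crossed belt: β = asin((r1+r2)/C) = asin(32/58) = 33.4854°
wrap1 = wrap2 = π + 2β = 246.9708°

wrap2=246.97_deg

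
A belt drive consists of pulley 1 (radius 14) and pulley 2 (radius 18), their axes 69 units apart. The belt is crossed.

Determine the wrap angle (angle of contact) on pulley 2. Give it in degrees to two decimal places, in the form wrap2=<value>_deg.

crossed belt: β = asin((r1+r2)/C) = asin(32/69) = 27.6305°
wrap1 = wrap2 = π + 2β = 235.2611°

wrap2=235.26_deg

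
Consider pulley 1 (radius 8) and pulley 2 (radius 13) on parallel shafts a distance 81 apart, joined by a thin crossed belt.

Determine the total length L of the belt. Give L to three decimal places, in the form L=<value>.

L=233.449

crossed belt: β = asin((r1+r2)/C) = asin(21/81) = 15.0261°
wrap1 = wrap2 = π + 2β = 210.0522°
tangent length = C·cosβ = 78.2304
L = (r1+r2)·wrap + 2·C·cosβ = 21·3.6661 + 2·78.2304 = 233.4490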